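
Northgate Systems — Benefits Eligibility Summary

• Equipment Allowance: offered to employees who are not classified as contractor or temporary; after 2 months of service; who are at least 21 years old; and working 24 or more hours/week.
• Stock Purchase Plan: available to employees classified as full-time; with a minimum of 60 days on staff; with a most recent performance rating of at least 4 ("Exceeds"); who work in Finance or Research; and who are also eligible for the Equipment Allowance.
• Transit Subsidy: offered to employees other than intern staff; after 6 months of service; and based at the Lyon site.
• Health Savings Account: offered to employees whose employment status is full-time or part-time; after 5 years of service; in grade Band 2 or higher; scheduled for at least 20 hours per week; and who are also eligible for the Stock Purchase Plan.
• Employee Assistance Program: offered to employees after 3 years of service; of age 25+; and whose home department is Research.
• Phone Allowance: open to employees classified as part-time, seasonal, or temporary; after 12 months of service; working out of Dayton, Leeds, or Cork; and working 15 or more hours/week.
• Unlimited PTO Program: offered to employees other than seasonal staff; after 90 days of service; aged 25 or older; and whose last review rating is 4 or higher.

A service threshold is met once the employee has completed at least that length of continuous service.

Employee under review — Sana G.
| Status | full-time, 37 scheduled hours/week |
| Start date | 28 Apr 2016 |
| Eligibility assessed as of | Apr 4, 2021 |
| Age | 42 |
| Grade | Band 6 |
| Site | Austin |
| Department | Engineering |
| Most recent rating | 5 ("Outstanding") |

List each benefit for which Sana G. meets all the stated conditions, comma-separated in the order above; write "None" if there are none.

Service from 28 Apr 2016 to Apr 4, 2021: 1802 days.
Equipment Allowance — status full-time ✓ (not excluded); service 1802 days ≥ 2 months (≈60 days) ✓; age 42 ≥ 21 ✓; 37 hrs/wk ≥ 24 ✓ → eligible.
Stock Purchase Plan — status full-time ✓; service 1802 days ≥ 60 days ✓; rating 5 ≥ 4 ✓; dept Engineering ✗ → not eligible.
Transit Subsidy — status full-time ✓ (not excluded); service 1802 days ≥ 6 months (≈180 days) ✓; site Austin ✗ (not Lyon) → not eligible.
Health Savings Account — status full-time ✓; service 1802 days < 5 years (≈1825 days) ✗ → not eligible.
Employee Assistance Program — service 1802 days ≥ 3 years (≈1095 days) ✓; age 42 ≥ 25 ✓; dept Engineering ✗ → not eligible.
Phone Allowance — status full-time ✗ (requires part-time, seasonal, or temporary) → not eligible.
Unlimited PTO Program — status full-time ✓ (not excluded); service 1802 days ≥ 90 days ✓; age 42 ≥ 25 ✓; rating 5 ≥ 4 ✓ → eligible.

Equipment Allowance, Unlimited PTO Program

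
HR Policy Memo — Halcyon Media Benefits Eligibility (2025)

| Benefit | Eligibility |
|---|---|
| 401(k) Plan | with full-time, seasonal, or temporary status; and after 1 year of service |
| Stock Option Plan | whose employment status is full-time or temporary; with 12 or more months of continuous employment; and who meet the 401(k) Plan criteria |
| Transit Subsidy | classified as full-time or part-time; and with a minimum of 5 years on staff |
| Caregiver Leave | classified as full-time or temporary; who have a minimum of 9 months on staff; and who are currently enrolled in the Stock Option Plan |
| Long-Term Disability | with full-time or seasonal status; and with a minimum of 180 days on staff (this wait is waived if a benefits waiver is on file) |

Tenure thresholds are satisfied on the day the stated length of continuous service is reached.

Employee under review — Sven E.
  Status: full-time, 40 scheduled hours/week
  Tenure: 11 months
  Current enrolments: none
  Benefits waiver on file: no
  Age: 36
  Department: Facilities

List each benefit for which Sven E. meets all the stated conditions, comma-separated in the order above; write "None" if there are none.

Long-Term Disability

401(k) Plan — status full-time ✓; service 11 months < 1 year (≈365 days) ✗ → not eligible.
Stock Option Plan — status full-time ✓; service 11 months < 12 months ✗ → not eligible.
Transit Subsidy — status full-time ✓; service 11 months < 5 years (≈1825 days) ✗ → not eligible.
Caregiver Leave — status full-time ✓; service 11 months ≥ 9 months ✓; not enrolled in Stock Option Plan ✗ → not eligible.
Long-Term Disability — status full-time ✓; no waiver, service 11 months ≥ 180 days ✓ → eligible.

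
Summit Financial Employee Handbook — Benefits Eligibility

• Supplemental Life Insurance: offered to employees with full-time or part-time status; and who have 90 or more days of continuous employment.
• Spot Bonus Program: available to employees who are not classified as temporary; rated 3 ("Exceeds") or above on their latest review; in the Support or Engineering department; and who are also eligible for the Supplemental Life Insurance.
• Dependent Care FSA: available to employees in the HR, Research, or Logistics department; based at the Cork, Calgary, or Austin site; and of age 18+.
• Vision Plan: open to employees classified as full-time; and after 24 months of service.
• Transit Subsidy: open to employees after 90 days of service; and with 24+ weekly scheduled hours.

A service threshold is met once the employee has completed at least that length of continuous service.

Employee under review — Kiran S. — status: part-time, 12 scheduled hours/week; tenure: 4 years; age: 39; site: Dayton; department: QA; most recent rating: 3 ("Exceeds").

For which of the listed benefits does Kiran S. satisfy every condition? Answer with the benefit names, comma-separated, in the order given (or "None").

Supplemental Life Insurance

Supplemental Life Insurance — status part-time ✓; service 4 years ≥ 90 days ✓ → eligible.
Spot Bonus Program — status part-time ✓ (not excluded); rating 3 ≥ 3 ✓; dept QA ✗ → not eligible.
Dependent Care FSA — dept QA ✗ → not eligible.
Vision Plan — status part-time ✗ (requires full-time) → not eligible.
Transit Subsidy — service 4 years ≥ 90 days ✓; 12 hrs/wk < 24 ✗ → not eligible.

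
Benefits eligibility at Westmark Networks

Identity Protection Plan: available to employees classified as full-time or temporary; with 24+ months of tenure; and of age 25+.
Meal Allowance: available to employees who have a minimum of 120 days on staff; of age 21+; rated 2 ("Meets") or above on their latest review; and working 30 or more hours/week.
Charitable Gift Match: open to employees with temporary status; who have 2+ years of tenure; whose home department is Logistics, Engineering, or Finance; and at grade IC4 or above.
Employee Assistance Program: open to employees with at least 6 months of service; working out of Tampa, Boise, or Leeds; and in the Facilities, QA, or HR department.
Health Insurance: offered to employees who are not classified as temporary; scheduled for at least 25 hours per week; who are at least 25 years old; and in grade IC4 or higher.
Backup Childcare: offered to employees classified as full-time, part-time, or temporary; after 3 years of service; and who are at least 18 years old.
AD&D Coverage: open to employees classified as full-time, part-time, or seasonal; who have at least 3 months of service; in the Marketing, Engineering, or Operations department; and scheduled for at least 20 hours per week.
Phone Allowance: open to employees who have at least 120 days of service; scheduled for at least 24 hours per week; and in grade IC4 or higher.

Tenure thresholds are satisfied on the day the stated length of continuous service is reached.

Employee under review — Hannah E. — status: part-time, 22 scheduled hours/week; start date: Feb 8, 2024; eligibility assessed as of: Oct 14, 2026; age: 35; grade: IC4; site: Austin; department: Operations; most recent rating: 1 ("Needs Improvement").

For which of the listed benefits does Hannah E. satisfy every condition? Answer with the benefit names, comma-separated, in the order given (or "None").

Service from Feb 8, 2024 to Oct 14, 2026: 979 days.
Identity Protection Plan — status part-time ✗ (requires full-time or temporary) → not eligible.
Meal Allowance — service 979 days ≥ 120 days ✓; age 35 ≥ 21 ✓; rating 1 < 2 ✗ → not eligible.
Charitable Gift Match — status part-time ✗ (requires temporary) → not eligible.
Employee Assistance Program — service 979 days ≥ 6 months (≈180 days) ✓; site Austin ✗ (not Tampa, Boise, or Leeds) → not eligible.
Health Insurance — status part-time ✓ (not excluded); 22 hrs/wk < 25 ✗ → not eligible.
Backup Childcare — status part-time ✓; service 979 days < 3 years (≈1095 days) ✗ → not eligible.
AD&D Coverage — status part-time ✓; service 979 days ≥ 3 months (≈90 days) ✓; dept Operations ✓; 22 hrs/wk ≥ 20 ✓ → eligible.
Phone Allowance — service 979 days ≥ 120 days ✓; 22 hrs/wk < 24 ✗ → not eligible.

AD&D Coverage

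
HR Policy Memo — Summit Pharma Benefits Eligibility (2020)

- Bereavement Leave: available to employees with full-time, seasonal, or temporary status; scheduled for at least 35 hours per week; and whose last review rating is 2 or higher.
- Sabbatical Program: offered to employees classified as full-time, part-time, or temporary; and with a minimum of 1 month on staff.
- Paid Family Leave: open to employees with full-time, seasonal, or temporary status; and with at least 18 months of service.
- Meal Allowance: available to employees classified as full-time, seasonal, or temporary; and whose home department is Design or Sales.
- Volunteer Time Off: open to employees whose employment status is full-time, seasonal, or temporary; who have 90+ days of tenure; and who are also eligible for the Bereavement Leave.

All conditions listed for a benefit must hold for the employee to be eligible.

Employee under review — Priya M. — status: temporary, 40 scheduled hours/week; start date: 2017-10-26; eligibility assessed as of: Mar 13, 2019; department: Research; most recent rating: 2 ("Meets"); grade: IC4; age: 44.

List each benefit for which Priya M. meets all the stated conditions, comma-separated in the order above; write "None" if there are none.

Bereavement Leave, Sabbatical Program, Volunteer Time Off

Service from 2017-10-26 to Mar 13, 2019: 503 days.
Bereavement Leave — status temporary ✓; 40 hrs/wk ≥ 35 ✓; rating 2 ≥ 2 ✓ → eligible.
Sabbatical Program — status temporary ✓; service 503 days ≥ 1 month (≈30 days) ✓ → eligible.
Paid Family Leave — status temporary ✓; service 503 days < 18 months (≈540 days) ✗ → not eligible.
Meal Allowance — status temporary ✓; dept Research ✗ → not eligible.
Volunteer Time Off — status temporary ✓; service 503 days ≥ 90 days ✓; eligible for Bereavement Leave ✓ → eligible.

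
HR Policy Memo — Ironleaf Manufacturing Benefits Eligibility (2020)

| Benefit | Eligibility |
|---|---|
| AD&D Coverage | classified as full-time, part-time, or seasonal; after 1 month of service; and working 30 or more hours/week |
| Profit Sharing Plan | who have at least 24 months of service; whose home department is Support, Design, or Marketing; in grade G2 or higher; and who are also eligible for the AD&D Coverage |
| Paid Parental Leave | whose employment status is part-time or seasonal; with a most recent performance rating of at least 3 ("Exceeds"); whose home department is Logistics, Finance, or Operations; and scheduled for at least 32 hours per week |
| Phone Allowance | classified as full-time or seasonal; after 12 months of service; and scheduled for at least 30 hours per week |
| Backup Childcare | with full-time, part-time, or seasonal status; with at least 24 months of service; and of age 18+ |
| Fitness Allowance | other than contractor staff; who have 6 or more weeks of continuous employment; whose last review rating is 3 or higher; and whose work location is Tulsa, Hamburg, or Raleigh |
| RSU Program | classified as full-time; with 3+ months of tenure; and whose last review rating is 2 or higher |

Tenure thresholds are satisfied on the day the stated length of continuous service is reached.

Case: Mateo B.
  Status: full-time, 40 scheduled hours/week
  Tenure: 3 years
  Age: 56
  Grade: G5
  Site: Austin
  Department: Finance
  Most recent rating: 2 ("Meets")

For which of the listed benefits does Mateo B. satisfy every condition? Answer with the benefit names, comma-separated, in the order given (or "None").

AD&D Coverage, Phone Allowance, Backup Childcare, RSU Program

AD&D Coverage — status full-time ✓; service 3 years ≥ 1 month (≈30 days) ✓; 40 hrs/wk ≥ 30 ✓ → eligible.
Profit Sharing Plan — service 3 years ≥ 24 months (≈720 days) ✓; dept Finance ✗ → not eligible.
Paid Parental Leave — status full-time ✗ (requires part-time or seasonal) → not eligible.
Phone Allowance — status full-time ✓; service 3 years ≥ 12 months (≈360 days) ✓; 40 hrs/wk ≥ 30 ✓ → eligible.
Backup Childcare — status full-time ✓; service 3 years ≥ 24 months (≈720 days) ✓; age 56 ≥ 18 ✓ → eligible.
Fitness Allowance — status full-time ✓ (not excluded); service 3 years ≥ 6 weeks (≈42 days) ✓; rating 2 < 3 ✗ → not eligible.
RSU Program — status full-time ✓; service 3 years ≥ 3 months (≈90 days) ✓; rating 2 ≥ 2 ✓ → eligible.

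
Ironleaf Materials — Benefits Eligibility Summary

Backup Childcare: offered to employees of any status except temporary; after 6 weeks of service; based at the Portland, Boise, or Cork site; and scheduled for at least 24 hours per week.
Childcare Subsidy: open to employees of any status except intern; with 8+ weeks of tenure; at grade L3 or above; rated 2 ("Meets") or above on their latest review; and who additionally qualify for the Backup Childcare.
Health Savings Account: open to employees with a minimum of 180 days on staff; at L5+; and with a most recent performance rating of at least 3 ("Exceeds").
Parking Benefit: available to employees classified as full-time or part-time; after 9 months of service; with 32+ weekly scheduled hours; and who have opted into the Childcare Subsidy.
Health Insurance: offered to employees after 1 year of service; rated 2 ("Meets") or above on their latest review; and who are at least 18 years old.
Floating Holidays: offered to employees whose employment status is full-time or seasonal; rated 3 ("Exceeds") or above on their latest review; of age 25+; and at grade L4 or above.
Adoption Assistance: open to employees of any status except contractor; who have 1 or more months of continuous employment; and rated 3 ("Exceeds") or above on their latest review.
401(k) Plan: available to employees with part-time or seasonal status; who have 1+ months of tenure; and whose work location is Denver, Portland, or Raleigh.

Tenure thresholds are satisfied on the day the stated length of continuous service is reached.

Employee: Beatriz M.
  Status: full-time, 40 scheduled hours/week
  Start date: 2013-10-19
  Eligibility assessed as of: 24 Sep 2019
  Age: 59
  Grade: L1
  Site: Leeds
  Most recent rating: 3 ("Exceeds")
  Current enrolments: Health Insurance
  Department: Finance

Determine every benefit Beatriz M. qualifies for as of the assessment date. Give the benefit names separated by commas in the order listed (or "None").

Health Insurance, Adoption Assistance

Service from 2013-10-19 to 24 Sep 2019: 2166 days.
Backup Childcare — status full-time ✓ (not excluded); service 2166 days ≥ 6 weeks (≈42 days) ✓; site Leeds ✗ (not Portland, Boise, or Cork) → not eligible.
Childcare Subsidy — status full-time ✓ (not excluded); service 2166 days ≥ 8 weeks (≈56 days) ✓; grade L1 < L3 ✗ → not eligible.
Health Savings Account — service 2166 days ≥ 180 days ✓; grade L1 < L5 ✗ → not eligible.
Parking Benefit — status full-time ✓; service 2166 days ≥ 9 months (≈270 days) ✓; 40 hrs/wk ≥ 32 ✓; not enrolled in Childcare Subsidy ✗ → not eligible.
Health Insurance — service 2166 days ≥ 1 year (≈365 days) ✓; rating 3 ≥ 2 ✓; age 59 ≥ 18 ✓ → eligible.
Floating Holidays — status full-time ✓; rating 3 ≥ 3 ✓; age 59 ≥ 25 ✓; grade L1 < L4 ✗ → not eligible.
Adoption Assistance — status full-time ✓ (not excluded); service 2166 days ≥ 1 month (≈30 days) ✓; rating 3 ≥ 3 ✓ → eligible.
401(k) Plan — status full-time ✗ (requires part-time or seasonal) → not eligible.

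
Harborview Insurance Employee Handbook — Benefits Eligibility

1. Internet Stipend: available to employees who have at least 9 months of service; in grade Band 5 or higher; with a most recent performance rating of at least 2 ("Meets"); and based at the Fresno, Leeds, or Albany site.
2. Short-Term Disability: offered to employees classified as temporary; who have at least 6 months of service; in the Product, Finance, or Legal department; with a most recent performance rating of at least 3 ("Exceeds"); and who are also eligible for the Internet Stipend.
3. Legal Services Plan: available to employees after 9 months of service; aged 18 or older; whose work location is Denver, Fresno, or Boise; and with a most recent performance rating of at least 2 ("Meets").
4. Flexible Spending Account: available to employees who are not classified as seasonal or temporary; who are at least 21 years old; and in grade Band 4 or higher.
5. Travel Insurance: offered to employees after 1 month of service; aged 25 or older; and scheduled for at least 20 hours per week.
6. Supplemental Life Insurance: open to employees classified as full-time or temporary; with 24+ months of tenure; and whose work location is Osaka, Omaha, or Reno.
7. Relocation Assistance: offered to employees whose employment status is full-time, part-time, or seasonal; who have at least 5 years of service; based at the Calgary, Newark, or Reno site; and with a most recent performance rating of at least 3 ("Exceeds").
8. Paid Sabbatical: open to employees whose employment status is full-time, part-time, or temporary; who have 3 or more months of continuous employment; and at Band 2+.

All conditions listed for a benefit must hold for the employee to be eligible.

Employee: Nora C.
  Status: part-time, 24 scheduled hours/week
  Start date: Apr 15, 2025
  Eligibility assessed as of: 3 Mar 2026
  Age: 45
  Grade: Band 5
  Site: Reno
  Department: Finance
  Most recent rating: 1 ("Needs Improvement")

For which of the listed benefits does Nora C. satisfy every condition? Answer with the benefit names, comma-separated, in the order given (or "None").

Service from Apr 15, 2025 to 3 Mar 2026: 322 days.
Internet Stipend — service 322 days ≥ 9 months (≈270 days) ✓; grade Band 5 ≥ Band 5 ✓; rating 1 < 2 ✗ → not eligible.
Short-Term Disability — status part-time ✗ (requires temporary) → not eligible.
Legal Services Plan — service 322 days ≥ 9 months (≈270 days) ✓; age 45 ≥ 18 ✓; site Reno ✗ (not Denver, Fresno, or Boise) → not eligible.
Flexible Spending Account — status part-time ✓ (not excluded); age 45 ≥ 21 ✓; grade Band 5 ≥ Band 4 ✓ → eligible.
Travel Insurance — service 322 days ≥ 1 month (≈30 days) ✓; age 45 ≥ 25 ✓; 24 hrs/wk ≥ 20 ✓ → eligible.
Supplemental Life Insurance — status part-time ✗ (requires full-time or temporary) → not eligible.
Relocation Assistance — status part-time ✓; service 322 days < 5 years (≈1825 days) ✗ → not eligible.
Paid Sabbatical — status part-time ✓; service 322 days ≥ 3 months (≈90 days) ✓; grade Band 5 ≥ Band 2 ✓ → eligible.

Flexible Spending Account, Travel Insurance, Paid Sabbatical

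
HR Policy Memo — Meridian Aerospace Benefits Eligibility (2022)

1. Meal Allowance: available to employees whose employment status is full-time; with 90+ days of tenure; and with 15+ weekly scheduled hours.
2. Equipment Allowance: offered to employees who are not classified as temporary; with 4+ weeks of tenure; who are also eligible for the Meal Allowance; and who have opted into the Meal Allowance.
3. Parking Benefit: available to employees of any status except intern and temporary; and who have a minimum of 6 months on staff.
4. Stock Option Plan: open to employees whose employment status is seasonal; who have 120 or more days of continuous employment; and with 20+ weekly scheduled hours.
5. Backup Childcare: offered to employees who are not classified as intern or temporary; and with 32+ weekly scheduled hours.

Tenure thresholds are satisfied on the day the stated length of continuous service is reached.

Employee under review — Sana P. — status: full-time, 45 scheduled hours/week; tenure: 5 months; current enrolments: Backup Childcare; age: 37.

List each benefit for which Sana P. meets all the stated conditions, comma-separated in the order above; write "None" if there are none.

Meal Allowance, Backup Childcare

Meal Allowance — status full-time ✓; service 5 months ≥ 90 days ✓; 45 hrs/wk ≥ 15 ✓ → eligible.
Equipment Allowance — status full-time ✓ (not excluded); service 5 months ≥ 4 weeks (≈28 days) ✓; eligible for Meal Allowance ✓; not enrolled in Meal Allowance ✗ → not eligible.
Parking Benefit — status full-time ✓ (not excluded); service 5 months < 6 months ✗ → not eligible.
Stock Option Plan — status full-time ✗ (requires seasonal) → not eligible.
Backup Childcare — status full-time ✓ (not excluded); 45 hrs/wk ≥ 32 ✓ → eligible.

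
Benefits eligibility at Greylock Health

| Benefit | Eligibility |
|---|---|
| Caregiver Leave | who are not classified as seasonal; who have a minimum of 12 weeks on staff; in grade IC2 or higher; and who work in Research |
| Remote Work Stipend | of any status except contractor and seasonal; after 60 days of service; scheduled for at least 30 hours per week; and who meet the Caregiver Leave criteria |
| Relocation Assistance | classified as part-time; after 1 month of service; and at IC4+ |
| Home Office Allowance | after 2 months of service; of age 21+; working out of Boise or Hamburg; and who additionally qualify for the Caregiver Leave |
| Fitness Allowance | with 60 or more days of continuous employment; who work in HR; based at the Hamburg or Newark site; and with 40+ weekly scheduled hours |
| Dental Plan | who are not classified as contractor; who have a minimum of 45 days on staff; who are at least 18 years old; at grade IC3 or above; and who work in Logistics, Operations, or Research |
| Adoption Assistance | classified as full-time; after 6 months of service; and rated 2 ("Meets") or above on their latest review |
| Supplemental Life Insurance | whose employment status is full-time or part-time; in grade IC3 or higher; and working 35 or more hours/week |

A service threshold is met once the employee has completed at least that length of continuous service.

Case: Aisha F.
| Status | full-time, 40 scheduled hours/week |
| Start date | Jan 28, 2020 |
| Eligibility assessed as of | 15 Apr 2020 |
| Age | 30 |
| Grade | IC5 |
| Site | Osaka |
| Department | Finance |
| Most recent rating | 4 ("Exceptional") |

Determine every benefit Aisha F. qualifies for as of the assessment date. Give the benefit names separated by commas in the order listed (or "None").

Supplemental Life Insurance

Service from Jan 28, 2020 to 15 Apr 2020: 78 days.
Caregiver Leave — status full-time ✓ (not excluded); service 78 days < 12 weeks (≈84 days) ✗ → not eligible.
Remote Work Stipend — status full-time ✓ (not excluded); service 78 days ≥ 60 days ✓; 40 hrs/wk ≥ 30 ✓; not eligible for Caregiver Leave ✗ → not eligible.
Relocation Assistance — status full-time ✗ (requires part-time) → not eligible.
Home Office Allowance — service 78 days ≥ 2 months (≈60 days) ✓; age 30 ≥ 21 ✓; site Osaka ✗ (not Boise or Hamburg) → not eligible.
Fitness Allowance — service 78 days ≥ 60 days ✓; dept Finance ✗ → not eligible.
Dental Plan — status full-time ✓ (not excluded); service 78 days ≥ 45 days ✓; age 30 ≥ 18 ✓; grade IC5 ≥ IC3 ✓; dept Finance ✗ → not eligible.
Adoption Assistance — status full-time ✓; service 78 days < 6 months (≈180 days) ✗ → not eligible.
Supplemental Life Insurance — status full-time ✓; grade IC5 ≥ IC3 ✓; 40 hrs/wk ≥ 35 ✓ → eligible.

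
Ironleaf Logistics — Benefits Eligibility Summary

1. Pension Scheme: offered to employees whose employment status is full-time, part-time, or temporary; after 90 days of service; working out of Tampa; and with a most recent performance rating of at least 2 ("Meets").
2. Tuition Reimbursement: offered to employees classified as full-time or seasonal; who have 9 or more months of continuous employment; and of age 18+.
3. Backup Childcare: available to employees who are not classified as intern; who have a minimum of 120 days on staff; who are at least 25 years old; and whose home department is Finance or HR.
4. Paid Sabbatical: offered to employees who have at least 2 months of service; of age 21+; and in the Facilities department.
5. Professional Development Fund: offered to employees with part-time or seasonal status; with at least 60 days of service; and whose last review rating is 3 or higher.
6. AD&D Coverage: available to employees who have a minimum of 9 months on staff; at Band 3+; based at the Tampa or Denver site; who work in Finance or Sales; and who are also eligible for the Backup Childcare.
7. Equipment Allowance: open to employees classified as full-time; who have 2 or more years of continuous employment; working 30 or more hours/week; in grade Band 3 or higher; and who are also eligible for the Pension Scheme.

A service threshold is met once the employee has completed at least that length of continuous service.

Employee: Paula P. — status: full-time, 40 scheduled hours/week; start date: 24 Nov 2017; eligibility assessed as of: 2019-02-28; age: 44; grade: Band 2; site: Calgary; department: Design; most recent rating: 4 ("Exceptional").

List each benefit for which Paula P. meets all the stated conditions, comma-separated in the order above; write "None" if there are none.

Tuition Reimbursement

Service from 24 Nov 2017 to 2019-02-28: 461 days.
Pension Scheme — status full-time ✓; service 461 days ≥ 90 days ✓; site Calgary ✗ (not Tampa) → not eligible.
Tuition Reimbursement — status full-time ✓; service 461 days ≥ 9 months (≈270 days) ✓; age 44 ≥ 18 ✓ → eligible.
Backup Childcare — status full-time ✓ (not excluded); service 461 days ≥ 120 days ✓; age 44 ≥ 25 ✓; dept Design ✗ → not eligible.
Paid Sabbatical — service 461 days ≥ 2 months (≈60 days) ✓; age 44 ≥ 21 ✓; dept Design ✗ → not eligible.
Professional Development Fund — status full-time ✗ (requires part-time or seasonal) → not eligible.
AD&D Coverage — service 461 days ≥ 9 months (≈270 days) ✓; grade Band 2 < Band 3 ✗ → not eligible.
Equipment Allowance — status full-time ✓; service 461 days < 2 years (≈730 days) ✗ → not eligible.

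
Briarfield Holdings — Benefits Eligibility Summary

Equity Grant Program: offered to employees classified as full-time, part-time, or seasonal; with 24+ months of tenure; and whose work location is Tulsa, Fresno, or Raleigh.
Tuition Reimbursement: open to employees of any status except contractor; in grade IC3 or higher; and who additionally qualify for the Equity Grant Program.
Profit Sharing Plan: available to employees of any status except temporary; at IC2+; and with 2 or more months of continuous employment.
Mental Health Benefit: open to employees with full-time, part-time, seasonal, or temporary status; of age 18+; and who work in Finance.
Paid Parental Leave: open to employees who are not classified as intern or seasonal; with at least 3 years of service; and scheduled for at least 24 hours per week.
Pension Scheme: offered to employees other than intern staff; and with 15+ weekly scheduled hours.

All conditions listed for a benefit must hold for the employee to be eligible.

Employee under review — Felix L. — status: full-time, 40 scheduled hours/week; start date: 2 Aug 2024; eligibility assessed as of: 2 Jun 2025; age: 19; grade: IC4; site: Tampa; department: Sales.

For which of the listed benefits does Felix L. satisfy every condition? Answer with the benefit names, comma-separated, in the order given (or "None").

Service from 2 Aug 2024 to 2 Jun 2025: 304 days.
Equity Grant Program — status full-time ✓; service 304 days < 24 months (≈720 days) ✗ → not eligible.
Tuition Reimbursement — status full-time ✓ (not excluded); grade IC4 ≥ IC3 ✓; not eligible for Equity Grant Program ✗ → not eligible.
Profit Sharing Plan — status full-time ✓ (not excluded); grade IC4 ≥ IC2 ✓; service 304 days ≥ 2 months (≈60 days) ✓ → eligible.
Mental Health Benefit — status full-time ✓; age 19 ≥ 18 ✓; dept Sales ✗ → not eligible.
Paid Parental Leave — status full-time ✓ (not excluded); service 304 days < 3 years (≈1095 days) ✗ → not eligible.
Pension Scheme — status full-time ✓ (not excluded); 40 hrs/wk ≥ 15 ✓ → eligible.

Profit Sharing Plan, Pension Scheme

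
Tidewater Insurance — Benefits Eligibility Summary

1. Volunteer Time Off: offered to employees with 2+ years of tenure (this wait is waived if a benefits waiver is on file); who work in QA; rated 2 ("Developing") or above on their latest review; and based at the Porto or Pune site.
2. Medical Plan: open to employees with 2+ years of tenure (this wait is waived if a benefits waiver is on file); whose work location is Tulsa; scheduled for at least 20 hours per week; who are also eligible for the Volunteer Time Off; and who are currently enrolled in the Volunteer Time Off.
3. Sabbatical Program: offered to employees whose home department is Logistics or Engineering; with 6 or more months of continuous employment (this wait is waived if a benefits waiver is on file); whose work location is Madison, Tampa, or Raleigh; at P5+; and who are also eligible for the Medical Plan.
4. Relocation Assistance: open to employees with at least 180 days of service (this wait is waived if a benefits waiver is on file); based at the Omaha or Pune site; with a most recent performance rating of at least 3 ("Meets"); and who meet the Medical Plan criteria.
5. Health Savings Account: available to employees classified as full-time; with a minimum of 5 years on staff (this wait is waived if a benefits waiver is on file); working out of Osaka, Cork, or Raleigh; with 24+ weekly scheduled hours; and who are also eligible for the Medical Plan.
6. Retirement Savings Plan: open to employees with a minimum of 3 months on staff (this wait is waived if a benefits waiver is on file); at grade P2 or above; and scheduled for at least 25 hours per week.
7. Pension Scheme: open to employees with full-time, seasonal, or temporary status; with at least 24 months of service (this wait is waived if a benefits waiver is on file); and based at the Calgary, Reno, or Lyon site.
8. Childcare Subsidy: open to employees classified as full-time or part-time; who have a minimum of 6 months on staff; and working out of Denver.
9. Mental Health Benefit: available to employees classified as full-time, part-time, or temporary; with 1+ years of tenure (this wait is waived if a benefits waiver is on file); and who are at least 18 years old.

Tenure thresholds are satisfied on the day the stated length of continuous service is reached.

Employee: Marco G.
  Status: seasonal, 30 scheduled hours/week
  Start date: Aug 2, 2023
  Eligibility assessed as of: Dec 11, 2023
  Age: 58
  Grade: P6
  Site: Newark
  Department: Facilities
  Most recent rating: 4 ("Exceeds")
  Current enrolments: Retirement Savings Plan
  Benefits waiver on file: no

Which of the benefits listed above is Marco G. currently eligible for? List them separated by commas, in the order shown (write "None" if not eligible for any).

Service from Aug 2, 2023 to Dec 11, 2023: 131 days.
Volunteer Time Off — no waiver, service 131 days < 2 years (≈730 days) ✗ → not eligible.
Medical Plan — no waiver, service 131 days < 2 years (≈730 days) ✗ → not eligible.
Sabbatical Program — dept Facilities ✗ → not eligible.
Relocation Assistance — no waiver, service 131 days < 180 days ✗ → not eligible.
Health Savings Account — status seasonal ✗ (requires full-time) → not eligible.
Retirement Savings Plan — no waiver, service 131 days ≥ 3 months (≈90 days) ✓; grade P6 ≥ P2 ✓; 30 hrs/wk ≥ 25 ✓ → eligible.
Pension Scheme — status seasonal ✓; no waiver, service 131 days < 24 months (≈720 days) ✗ → not eligible.
Childcare Subsidy — status seasonal ✗ (requires full-time or part-time) → not eligible.
Mental Health Benefit — status seasonal ✗ (requires full-time, part-time, or temporary) → not eligible.

Retirement Savings Plan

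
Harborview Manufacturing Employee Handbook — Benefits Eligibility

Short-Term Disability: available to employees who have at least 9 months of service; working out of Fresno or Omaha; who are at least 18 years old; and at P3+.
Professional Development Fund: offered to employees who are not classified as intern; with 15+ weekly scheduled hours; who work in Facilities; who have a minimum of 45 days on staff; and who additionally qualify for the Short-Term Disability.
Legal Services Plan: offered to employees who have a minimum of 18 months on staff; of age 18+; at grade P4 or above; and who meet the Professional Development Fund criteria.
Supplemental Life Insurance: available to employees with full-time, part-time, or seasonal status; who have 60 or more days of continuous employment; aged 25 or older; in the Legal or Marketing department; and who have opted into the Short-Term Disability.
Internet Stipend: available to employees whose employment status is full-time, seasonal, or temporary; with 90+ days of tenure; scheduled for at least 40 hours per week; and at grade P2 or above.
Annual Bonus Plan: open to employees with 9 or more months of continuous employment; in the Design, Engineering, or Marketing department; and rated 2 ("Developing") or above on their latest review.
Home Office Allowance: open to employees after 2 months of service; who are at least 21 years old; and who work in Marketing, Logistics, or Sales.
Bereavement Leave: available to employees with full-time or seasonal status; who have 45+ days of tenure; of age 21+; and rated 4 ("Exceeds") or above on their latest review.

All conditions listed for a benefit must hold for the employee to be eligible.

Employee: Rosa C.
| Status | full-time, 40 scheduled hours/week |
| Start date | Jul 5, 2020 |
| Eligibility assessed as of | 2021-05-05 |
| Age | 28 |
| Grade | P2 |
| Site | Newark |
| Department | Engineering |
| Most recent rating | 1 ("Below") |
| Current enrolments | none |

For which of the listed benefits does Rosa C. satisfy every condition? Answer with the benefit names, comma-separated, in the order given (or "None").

Service from Jul 5, 2020 to 2021-05-05: 304 days.
Short-Term Disability — service 304 days ≥ 9 months (≈270 days) ✓; site Newark ✗ (not Fresno or Omaha) → not eligible.
Professional Development Fund — status full-time ✓ (not excluded); 40 hrs/wk ≥ 15 ✓; dept Engineering ✗ → not eligible.
Legal Services Plan — service 304 days < 18 months (≈540 days) ✗ → not eligible.
Supplemental Life Insurance — status full-time ✓; service 304 days ≥ 60 days ✓; age 28 ≥ 25 ✓; dept Engineering ✗ → not eligible.
Internet Stipend — status full-time ✓; service 304 days ≥ 90 days ✓; 40 hrs/wk ≥ 40 ✓; grade P2 ≥ P2 ✓ → eligible.
Annual Bonus Plan — service 304 days ≥ 9 months (≈270 days) ✓; dept Engineering ✓; rating 1 < 2 ✗ → not eligible.
Home Office Allowance — service 304 days ≥ 2 months (≈60 days) ✓; age 28 ≥ 21 ✓; dept Engineering ✗ → not eligible.
Bereavement Leave — status full-time ✓; service 304 days ≥ 45 days ✓; age 28 ≥ 21 ✓; rating 1 < 4 ✗ → not eligible.

Internet Stipend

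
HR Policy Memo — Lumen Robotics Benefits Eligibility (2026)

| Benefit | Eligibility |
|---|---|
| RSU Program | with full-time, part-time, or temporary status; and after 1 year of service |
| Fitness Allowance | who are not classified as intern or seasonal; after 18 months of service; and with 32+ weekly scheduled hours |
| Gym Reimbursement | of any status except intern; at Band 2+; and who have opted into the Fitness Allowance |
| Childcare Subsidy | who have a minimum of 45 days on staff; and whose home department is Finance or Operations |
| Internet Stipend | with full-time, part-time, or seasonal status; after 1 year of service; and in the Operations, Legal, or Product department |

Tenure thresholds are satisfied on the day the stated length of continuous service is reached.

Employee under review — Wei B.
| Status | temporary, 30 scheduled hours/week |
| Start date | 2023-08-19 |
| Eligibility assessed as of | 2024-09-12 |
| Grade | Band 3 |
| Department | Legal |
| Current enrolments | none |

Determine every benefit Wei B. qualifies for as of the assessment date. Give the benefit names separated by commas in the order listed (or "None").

RSU Program

Service from 2023-08-19 to 2024-09-12: 390 days.
RSU Program — status temporary ✓; service 390 days ≥ 1 year (≈365 days) ✓ → eligible.
Fitness Allowance — status temporary ✓ (not excluded); service 390 days < 18 months (≈540 days) ✗ → not eligible.
Gym Reimbursement — status temporary ✓ (not excluded); grade Band 3 ≥ Band 2 ✓; not enrolled in Fitness Allowance ✗ → not eligible.
Childcare Subsidy — service 390 days ≥ 45 days ✓; dept Legal ✗ → not eligible.
Internet Stipend — status temporary ✗ (requires full-time, part-time, or seasonal) → not eligible.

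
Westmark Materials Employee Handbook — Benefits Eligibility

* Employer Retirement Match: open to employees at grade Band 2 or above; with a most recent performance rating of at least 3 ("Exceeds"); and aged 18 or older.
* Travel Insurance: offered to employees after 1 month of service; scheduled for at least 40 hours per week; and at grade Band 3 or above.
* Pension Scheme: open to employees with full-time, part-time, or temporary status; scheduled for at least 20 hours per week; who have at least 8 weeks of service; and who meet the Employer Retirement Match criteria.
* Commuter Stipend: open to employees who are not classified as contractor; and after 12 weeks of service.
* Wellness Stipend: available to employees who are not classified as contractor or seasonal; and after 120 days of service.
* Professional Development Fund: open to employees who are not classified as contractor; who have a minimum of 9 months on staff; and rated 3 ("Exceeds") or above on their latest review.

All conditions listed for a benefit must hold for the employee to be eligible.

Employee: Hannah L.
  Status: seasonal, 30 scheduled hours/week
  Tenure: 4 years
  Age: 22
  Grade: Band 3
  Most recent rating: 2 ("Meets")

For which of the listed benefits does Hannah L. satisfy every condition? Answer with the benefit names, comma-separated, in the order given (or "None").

Employer Retirement Match — grade Band 3 ≥ Band 2 ✓; rating 2 < 3 ✗ → not eligible.
Travel Insurance — service 4 years ≥ 1 month (≈30 days) ✓; 30 hrs/wk < 40 ✗ → not eligible.
Pension Scheme — status seasonal ✗ (requires full-time, part-time, or temporary) → not eligible.
Commuter Stipend — status seasonal ✓ (not excluded); service 4 years ≥ 12 weeks (≈84 days) ✓ → eligible.
Wellness Stipend — status seasonal ✗ (excluded) → not eligible.
Professional Development Fund — status seasonal ✓ (not excluded); service 4 years ≥ 9 months (≈270 days) ✓; rating 2 < 3 ✗ → not eligible.

Commuter Stipend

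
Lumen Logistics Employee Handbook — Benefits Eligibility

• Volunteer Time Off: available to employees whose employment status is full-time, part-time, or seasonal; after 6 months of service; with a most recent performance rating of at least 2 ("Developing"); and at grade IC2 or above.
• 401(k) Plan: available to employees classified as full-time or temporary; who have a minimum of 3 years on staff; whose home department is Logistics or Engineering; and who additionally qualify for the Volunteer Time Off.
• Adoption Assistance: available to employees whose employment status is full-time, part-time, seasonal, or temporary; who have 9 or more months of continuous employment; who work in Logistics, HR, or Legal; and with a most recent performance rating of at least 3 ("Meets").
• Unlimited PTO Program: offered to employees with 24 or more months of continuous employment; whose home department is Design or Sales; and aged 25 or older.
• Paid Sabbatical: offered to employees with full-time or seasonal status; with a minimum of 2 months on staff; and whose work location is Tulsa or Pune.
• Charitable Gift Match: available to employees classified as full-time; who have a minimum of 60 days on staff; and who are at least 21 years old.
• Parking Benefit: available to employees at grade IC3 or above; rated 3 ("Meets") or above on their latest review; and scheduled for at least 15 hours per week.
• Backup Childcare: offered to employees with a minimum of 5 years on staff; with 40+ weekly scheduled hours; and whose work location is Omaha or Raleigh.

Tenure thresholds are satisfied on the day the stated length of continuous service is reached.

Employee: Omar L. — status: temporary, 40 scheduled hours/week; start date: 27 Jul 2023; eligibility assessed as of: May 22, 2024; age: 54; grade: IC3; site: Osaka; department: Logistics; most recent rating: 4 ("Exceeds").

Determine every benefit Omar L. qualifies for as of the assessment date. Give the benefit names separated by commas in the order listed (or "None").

Adoption Assistance, Parking Benefit

Service from 27 Jul 2023 to May 22, 2024: 300 days.
Volunteer Time Off — status temporary ✗ (requires full-time, part-time, or seasonal) → not eligible.
401(k) Plan — status temporary ✓; service 300 days < 3 years (≈1095 days) ✗ → not eligible.
Adoption Assistance — status temporary ✓; service 300 days ≥ 9 months (≈270 days) ✓; dept Logistics ✓; rating 4 ≥ 3 ✓ → eligible.
Unlimited PTO Program — service 300 days < 24 months (≈720 days) ✗ → not eligible.
Paid Sabbatical — status temporary ✗ (requires full-time or seasonal) → not eligible.
Charitable Gift Match — status temporary ✗ (requires full-time) → not eligible.
Parking Benefit — grade IC3 ≥ IC3 ✓; rating 4 ≥ 3 ✓; 40 hrs/wk ≥ 15 ✓ → eligible.
Backup Childcare — service 300 days < 5 years (≈1825 days) ✗ → not eligible.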